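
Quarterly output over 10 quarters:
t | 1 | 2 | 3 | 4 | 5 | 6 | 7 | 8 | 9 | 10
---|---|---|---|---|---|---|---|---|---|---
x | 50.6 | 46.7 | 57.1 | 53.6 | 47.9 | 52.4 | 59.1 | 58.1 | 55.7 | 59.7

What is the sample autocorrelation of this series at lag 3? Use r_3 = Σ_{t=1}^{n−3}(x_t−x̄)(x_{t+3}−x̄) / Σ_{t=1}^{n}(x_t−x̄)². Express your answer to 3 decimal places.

0.210

Mean x̄ = (50.6 + 46.7 + 57.1 + 53.6 + 47.9 + 52.4 + 59.1 + 58.1 + 55.7 + 59.7)/10 = 54.0900
Σ(x_t−x̄)(x_{t+3}−x̄) = (1.7101) + (45.7441) + (-5.0869) + (-2.4549) + (-24.8219) + (-2.7209) + (28.1061) = 40.4757
Denominator Σ(x_t−x̄)² = 192.5090
r_3 = 40.4757 / 192.5090 = 0.210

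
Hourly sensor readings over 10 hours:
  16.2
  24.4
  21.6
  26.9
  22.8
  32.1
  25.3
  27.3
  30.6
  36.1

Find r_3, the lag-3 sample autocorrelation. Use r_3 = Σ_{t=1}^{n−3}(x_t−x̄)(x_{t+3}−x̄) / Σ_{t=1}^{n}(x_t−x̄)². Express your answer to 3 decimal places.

Mean x̄ = (16.2 + 24.4 + 21.6 + 26.9 + 22.8 + 32.1 + 25.3 + 27.3 + 30.6 + 36.1)/10 = 26.3300
Numerator Σ_{t=1}^{7}(x_t−x̄)(x_{t+3}−x̄) = -15.6897
Denominator Σ(x_t−x̄)² = 290.4810
r_3 = -15.6897 / 290.4810 = -0.054

-0.054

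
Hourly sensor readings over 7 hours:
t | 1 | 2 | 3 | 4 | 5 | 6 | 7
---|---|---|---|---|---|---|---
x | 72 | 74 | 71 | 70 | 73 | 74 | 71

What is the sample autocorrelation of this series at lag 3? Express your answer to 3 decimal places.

0.150

Mean x̄ = (72 + 74 + 71 + 70 + 73 + 74 + 71)/7 = 72.1429
Deviations from mean: -0.1429, 1.8571, -1.1429, -2.1429, 0.8571, 1.8571, -1.1429
Σ(x_t−x̄)(x_{t+3}−x̄) = (0.3061) + (1.5918) + (-2.1224) + (2.4490) = 2.2245
Denominator Σ(x_t−x̄)² = 14.8571
r_3 = 2.2245 / 14.8571 = 0.150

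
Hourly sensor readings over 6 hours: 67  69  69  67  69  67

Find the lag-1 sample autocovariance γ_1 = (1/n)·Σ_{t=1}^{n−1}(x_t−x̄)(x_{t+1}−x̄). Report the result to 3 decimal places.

Mean x̄ = (67 + 69 + 69 + 67 + 69 + 67)/6 = 68.0000
Σ_{t=1}^{5}(x_t−x̄)(x_{t+1}−x̄) = -3.0000
γ_1 = -3.0000 / 6 = -0.500

-0.500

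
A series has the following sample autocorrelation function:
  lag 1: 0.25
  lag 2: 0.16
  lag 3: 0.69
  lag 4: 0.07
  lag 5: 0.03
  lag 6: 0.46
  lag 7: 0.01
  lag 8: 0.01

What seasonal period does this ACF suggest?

The largest autocorrelation is r_3 = 0.69, with a weaker echo at lag 6 (0.46); the remaining lags stay at or below 0.25. The elevated value at lag 1 (0.25), dropping to 0.16 at lag 2, reflects decaying short-term dependence rather than seasonality.
The dominant spike at lag 3 indicates a seasonal period of 3.

3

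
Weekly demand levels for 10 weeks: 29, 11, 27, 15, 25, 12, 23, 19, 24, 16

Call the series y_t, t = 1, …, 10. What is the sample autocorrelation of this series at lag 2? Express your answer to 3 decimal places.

Mean ȳ = (29 + 11 + 27 + 15 + 25 + 12 + 23 + 19 + 24 + 16)/10 = 20.1000
Numerator Σ_{t=1}^{8}(y_t−ȳ)(y_{t+2}−ȳ) = 221.8800
Denominator Σ(y_t−ȳ)² = 366.9000
r_2 = 221.8800 / 366.9000 = 0.605

0.605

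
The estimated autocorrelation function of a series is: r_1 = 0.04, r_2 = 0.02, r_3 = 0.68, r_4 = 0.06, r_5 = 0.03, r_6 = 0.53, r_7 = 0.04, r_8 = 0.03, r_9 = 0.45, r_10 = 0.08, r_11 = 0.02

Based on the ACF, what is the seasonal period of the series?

3

The largest autocorrelation is r_3 = 0.68, with weaker echoes at lags 6 (0.53) and 9 (0.45); the remaining lags stay at or below 0.08.
The dominant spike at lag 3 indicates a seasonal period of 3.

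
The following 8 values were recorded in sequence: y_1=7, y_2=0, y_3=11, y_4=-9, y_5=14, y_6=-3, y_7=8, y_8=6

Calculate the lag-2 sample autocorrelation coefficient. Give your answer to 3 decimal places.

Mean ȳ = (7 + 0 + 11 − 9 + 14 − 3 + 8 + 6)/8 = 4.2500
Σ(y_t−ȳ)(y_{t+2}−ȳ) = (18.5625) + (56.3125) + (65.8125) + (96.0625) + (36.5625) + (-12.6875) = 260.6250
Denominator Σ(y_t−ȳ)² = 411.5000
r_2 = 260.6250 / 411.5000 = 0.633

0.633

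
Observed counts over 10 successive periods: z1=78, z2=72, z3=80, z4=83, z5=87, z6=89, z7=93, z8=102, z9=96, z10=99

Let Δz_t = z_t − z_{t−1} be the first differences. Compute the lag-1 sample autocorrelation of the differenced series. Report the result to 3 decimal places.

-0.421

First differences Δz: -6, 8, 3, 4, 2, 4, 9, -6, 3
Mean of differences = 2.3333
Numerator Σ(Δz_t−Δz̄)(Δz_{t+1}−Δz̄) = -93.4444
Denominator Σ(Δz_t−Δz̄)² = 222.0000
r_1(Δz) = -93.4444 / 222.0000 = -0.421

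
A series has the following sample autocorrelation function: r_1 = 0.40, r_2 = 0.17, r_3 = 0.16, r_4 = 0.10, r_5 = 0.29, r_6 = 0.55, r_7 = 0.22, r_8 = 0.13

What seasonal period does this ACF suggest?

The largest autocorrelation is r_6 = 0.55; the remaining lags stay at or below 0.40. The elevated value at lag 1 (0.40), dropping to 0.17 at lag 2, reflects decaying short-term dependence rather than seasonality.
The dominant spike at lag 6 indicates a seasonal period of 6.

6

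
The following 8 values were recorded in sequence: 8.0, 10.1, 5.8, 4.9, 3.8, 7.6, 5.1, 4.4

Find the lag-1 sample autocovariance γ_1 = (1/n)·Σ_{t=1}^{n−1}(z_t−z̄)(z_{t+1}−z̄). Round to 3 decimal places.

0.772

Mean z̄ = (8.0 + 10.1 + 5.8 + 4.9 + 3.8 + 7.6 + 5.1 + 4.4)/8 = 6.2125
Σ_{t=1}^{7}(z_t−z̄)(z_{t+1}−z̄) = 6.1786
γ_1 = 6.1786 / 8 = 0.772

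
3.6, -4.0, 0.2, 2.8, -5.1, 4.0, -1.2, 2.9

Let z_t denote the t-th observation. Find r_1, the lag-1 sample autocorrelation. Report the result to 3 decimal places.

-0.646

Mean z̄ = (3.6 − 4.0 + 0.2 + 2.8 − 5.1 + 4.0 − 1.2 + 2.9)/8 = 0.4000
Deviations from mean: 3.2000, -4.4000, -0.2000, 2.4000, -5.5000, 3.6000, -1.6000, 2.5000
Σ(z_t−z̄)(z_{t+1}−z̄) = (-14.0800) + (0.8800) + (-0.4800) + (-13.2000) + (-19.8000) + (-5.7600) + (-4.0000) = -56.4400
Denominator Σ(z_t−z̄)² = 87.4200
r_1 = -56.4400 / 87.4200 = -0.646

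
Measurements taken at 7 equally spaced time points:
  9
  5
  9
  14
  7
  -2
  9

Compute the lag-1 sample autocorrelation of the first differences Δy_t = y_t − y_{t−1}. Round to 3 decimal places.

-0.218

First differences Δy: -4, 4, 5, -7, -9, 11
Mean of differences = 0.0000
Numerator Σ(Δy_t−Δȳ)(Δy_{t+1}−Δȳ) = -67.0000
Denominator Σ(Δy_t−Δȳ)² = 308.0000
r_1(Δy) = -67.0000 / 308.0000 = -0.218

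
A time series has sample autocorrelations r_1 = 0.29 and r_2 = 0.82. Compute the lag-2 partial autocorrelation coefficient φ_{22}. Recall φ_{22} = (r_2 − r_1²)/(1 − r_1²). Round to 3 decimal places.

φ_{22} = (r_2 − r_1²) / (1 − r_1²)
r_1² = (0.29)² = 0.0841
Numerator = 0.82 − 0.0841 = 0.7359; denominator = 1 − 0.0841 = 0.9159
φ_{22} = 0.7359 / 0.9159 = 0.803

0.803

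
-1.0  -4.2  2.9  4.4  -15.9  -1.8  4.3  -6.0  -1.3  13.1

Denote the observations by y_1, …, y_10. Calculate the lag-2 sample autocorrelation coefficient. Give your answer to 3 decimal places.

-0.426

Mean ȳ = (-1.0 − 4.2 + 2.9 + 4.4 − 15.9 − 1.8 + 4.3 − 6.0 − 1.3 + 13.1)/10 = -0.5500
Numerator Σ_{t=1}^{8}(y_t−ȳ)(y_{t+2}−ȳ) = -224.4300
Denominator Σ(y_t−ȳ)² = 527.2250
r_2 = -224.4300 / 527.2250 = -0.426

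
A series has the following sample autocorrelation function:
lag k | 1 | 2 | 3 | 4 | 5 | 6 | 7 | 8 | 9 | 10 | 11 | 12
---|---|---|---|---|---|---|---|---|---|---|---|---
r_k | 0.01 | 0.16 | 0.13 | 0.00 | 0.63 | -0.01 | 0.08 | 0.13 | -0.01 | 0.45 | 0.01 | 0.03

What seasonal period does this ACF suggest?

The largest autocorrelation is r_5 = 0.63, with a weaker echo at lag 10 (0.45); the remaining lags stay at or below 0.16.
The dominant spike at lag 5 indicates a seasonal period of 5.

5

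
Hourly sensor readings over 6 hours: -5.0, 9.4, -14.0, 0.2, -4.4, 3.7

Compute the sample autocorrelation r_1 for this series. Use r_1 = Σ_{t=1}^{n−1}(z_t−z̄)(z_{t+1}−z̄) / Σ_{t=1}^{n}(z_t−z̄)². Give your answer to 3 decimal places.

-0.664

Mean z̄ = (-5.0 + 9.4 − 14.0 + 0.2 − 4.4 + 3.7)/6 = -1.6833
Deviations from mean: -3.3167, 11.0833, -12.3167, 1.8833, -2.7167, 5.3833
Σ(z_t−z̄)(z_{t+1}−z̄) = (-36.7597) + (-136.5097) + (-23.1964) + (-5.1164) + (-14.6247) = -216.2069
Denominator Σ(z_t−z̄)² = 325.4483
r_1 = -216.2069 / 325.4483 = -0.664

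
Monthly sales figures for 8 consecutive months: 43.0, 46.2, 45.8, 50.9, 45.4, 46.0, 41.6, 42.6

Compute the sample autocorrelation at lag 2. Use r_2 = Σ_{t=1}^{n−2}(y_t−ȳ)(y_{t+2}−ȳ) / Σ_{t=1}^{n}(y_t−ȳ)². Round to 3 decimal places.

Mean ȳ = (43.0 + 46.2 + 45.8 + 50.9 + 45.4 + 46.0 + 41.6 + 42.6)/8 = 45.1875
Deviations from mean: -2.1875, 1.0125, 0.6125, 5.7125, 0.2125, 0.8125, -3.5875, -2.5875
Σ(y_t−ȳ)(y_{t+2}−ȳ) = (-1.3398) + (5.7839) + (0.1302) + (4.6414) + (-0.7623) + (-2.1023) = 6.3509
Denominator Σ(y_t−ȳ)² = 59.0888
r_2 = 6.3509 / 59.0888 = 0.107

0.107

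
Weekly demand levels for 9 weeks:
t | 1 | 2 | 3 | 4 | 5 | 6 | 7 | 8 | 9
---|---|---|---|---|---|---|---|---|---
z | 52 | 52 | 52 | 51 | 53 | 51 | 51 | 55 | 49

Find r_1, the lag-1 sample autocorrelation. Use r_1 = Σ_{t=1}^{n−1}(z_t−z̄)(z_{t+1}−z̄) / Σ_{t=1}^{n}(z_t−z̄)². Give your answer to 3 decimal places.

Mean z̄ = (52 + 52 + 52 + 51 + 53 + 51 + 51 + 55 + 49)/9 = 51.7778
Numerator Σ_{t=1}^{8}(z_t−z̄)(z_{t+1}−z̄) = -12.8272
Denominator Σ(z_t−z̄)² = 21.5556
r_1 = -12.8272 / 21.5556 = -0.595

-0.595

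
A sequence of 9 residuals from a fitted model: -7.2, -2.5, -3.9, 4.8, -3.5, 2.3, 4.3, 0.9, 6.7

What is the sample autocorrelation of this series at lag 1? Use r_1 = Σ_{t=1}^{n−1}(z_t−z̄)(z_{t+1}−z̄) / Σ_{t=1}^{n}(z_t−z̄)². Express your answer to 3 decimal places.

Mean z̄ = (-7.2 − 2.5 − 3.9 + 4.8 − 3.5 + 2.3 + 4.3 + 0.9 + 6.7)/9 = 0.2111
Numerator Σ_{t=1}^{8}(z_t−z̄)(z_{t+1}−z̄) = 3.4188
Denominator Σ(z_t−z̄)² = 177.6689
r_1 = 3.4188 / 177.6689 = 0.019

0.019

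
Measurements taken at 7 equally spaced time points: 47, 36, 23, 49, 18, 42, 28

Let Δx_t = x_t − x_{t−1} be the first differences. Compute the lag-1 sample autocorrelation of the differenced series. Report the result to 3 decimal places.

First differences Δx: -11, -13, 26, -31, 24, -14
Mean of differences = -3.1667
Numerator Σ(Δx_t−Δx̄)(Δx_{t+1}−Δx̄) = -2072.0278
Denominator Σ(Δx_t−Δx̄)² = 2638.8333
r_1(Δx) = -2072.0278 / 2638.8333 = -0.785

-0.785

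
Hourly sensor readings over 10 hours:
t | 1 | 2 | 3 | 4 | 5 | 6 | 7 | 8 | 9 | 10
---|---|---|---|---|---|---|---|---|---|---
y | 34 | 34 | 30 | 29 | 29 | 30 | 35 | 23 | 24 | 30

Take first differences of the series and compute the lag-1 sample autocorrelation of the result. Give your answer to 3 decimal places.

-0.277

First differences Δy: 0, -4, -1, 0, 1, 5, -12, 1, 6
Mean of differences = -0.4444
Numerator Σ(Δy_t−Δȳ)(Δy_{t+1}−Δȳ) = -61.6420
Denominator Σ(Δy_t−Δȳ)² = 222.2222
r_1(Δy) = -61.6420 / 222.2222 = -0.277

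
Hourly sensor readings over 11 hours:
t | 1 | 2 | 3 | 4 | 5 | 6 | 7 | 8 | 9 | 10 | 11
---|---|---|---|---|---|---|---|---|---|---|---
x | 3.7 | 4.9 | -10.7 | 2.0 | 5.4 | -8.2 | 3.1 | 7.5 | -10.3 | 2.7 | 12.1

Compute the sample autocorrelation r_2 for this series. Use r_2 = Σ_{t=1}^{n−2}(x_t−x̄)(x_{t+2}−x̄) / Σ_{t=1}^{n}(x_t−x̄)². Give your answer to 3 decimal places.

Mean x̄ = (3.7 + 4.9 − 10.7 + 2.0 + 5.4 − 8.2 + 3.1 + 7.5 − 10.3 + 2.7 + 12.1)/11 = 1.1091
Numerator Σ_{t=1}^{9}(x_t−x̄)(x_{t+2}−x̄) = -275.0783
Denominator Σ(x_t−x̄)² = 564.7091
r_2 = -275.0783 / 564.7091 = -0.487

-0.487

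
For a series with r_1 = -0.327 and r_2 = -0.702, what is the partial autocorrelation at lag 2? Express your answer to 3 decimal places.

φ_{22} = (r_2 − r_1²) / (1 − r_1²)
r_1² = (-0.327)² = 0.106929
Numerator = -0.702 − 0.1069 = -0.8089; denominator = 1 − 0.1069 = 0.8931
φ_{22} = -0.8089 / 0.8931 = -0.906

-0.906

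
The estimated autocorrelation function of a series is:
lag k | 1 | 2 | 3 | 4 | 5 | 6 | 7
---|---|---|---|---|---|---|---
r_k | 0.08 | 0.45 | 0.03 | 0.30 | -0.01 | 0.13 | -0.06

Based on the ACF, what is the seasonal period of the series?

2

The largest autocorrelation is r_2 = 0.45, with a weaker echo at lag 4 (0.30); the remaining lags stay at or below 0.13.
The dominant spike at lag 2 indicates a seasonal period of 2.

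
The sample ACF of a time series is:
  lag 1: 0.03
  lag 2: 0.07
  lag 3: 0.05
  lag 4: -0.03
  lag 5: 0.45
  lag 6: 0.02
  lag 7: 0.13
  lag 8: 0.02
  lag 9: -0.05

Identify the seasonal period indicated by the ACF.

5

The largest autocorrelation is r_5 = 0.45; the remaining lags stay at or below 0.13.
The dominant spike at lag 5 indicates a seasonal period of 5.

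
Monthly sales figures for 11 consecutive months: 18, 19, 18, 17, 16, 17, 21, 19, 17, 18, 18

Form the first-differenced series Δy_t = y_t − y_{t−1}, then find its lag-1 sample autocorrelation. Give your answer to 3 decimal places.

First differences Δy: 1, -1, -1, -1, 1, 4, -2, -2, 1, 0
Mean of differences = 0.0000
Numerator Σ(Δy_t−Δȳ)(Δy_{t+1}−Δȳ) = -2.0000
Denominator Σ(Δy_t−Δȳ)² = 30.0000
r_1(Δy) = -2.0000 / 30.0000 = -0.067

-0.067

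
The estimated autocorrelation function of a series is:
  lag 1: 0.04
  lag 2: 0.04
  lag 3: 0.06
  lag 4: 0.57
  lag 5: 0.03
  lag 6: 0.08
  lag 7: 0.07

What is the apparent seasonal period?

The largest autocorrelation is r_4 = 0.57; the remaining lags stay at or below 0.08.
The dominant spike at lag 4 indicates a seasonal period of 4.

4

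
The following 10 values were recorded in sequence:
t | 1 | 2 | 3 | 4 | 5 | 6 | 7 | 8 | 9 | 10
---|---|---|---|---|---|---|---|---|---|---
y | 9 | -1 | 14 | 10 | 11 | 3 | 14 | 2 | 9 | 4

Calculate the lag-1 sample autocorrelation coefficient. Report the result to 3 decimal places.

Mean ȳ = (9 − 1 + 14 + 10 + 11 + 3 + 14 + 2 + 9 + 4)/10 = 7.5000
Numerator Σ_{t=1}^{9}(y_t−ȳ)(y_{t+1}−ȳ) = -137.2500
Denominator Σ(y_t−ȳ)² = 242.5000
r_1 = -137.2500 / 242.5000 = -0.566

-0.566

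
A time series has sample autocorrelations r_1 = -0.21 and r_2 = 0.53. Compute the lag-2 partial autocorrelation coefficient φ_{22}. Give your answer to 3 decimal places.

0.508

φ_{22} = (r_2 − r_1²) / (1 − r_1²)
r_1² = (-0.21)² = 0.0441
Numerator = 0.53 − 0.0441 = 0.4859; denominator = 1 − 0.0441 = 0.9559
φ_{22} = 0.4859 / 0.9559 = 0.508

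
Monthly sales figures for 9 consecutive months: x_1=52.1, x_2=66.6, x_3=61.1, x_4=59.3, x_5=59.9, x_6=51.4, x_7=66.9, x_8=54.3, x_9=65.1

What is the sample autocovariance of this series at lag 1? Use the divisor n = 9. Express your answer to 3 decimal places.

-19.198

Mean x̄ = (52.1 + 66.6 + 61.1 + 59.3 + 59.9 + 51.4 + 66.9 + 54.3 + 65.1)/9 = 59.6333
Σ_{t=1}^{8}(x_t−x̄)(x_{t+1}−x̄) = -172.7778
γ_1 = -172.7778 / 9 = -19.198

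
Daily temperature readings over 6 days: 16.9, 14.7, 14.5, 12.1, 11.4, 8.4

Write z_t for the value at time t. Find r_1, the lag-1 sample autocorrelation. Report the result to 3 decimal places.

Mean z̄ = (16.9 + 14.7 + 14.5 + 12.1 + 11.4 + 8.4)/6 = 13.0000
Deviations from mean: 3.9000, 1.7000, 1.5000, -0.9000, -1.6000, -4.6000
Numerator Σ_{t=1}^{5}(z_t−z̄)(z_{t+1}−z̄) = 16.6300
Denominator Σ(z_t−z̄)² = 44.8800
r_1 = 16.6300 / 44.8800 = 0.371

0.371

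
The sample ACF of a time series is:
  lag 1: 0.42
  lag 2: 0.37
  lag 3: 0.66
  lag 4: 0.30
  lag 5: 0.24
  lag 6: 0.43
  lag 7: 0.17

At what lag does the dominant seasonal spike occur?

The largest autocorrelation is r_3 = 0.66, with a weaker echo at lag 6 (0.43); the remaining lags stay at or below 0.42. The elevated value at lag 1 (0.42), dropping to 0.37 at lag 2, reflects decaying short-term dependence rather than seasonality.
The dominant spike at lag 3 indicates a seasonal period of 3.

3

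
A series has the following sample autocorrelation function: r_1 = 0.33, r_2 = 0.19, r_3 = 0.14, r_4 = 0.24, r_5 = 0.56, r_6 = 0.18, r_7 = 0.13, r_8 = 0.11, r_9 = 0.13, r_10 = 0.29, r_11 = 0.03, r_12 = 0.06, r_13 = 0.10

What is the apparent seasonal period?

The largest autocorrelation is r_5 = 0.56; the remaining lags stay at or below 0.33. The elevated value at lag 1 (0.33), dropping to 0.19 at lag 2, reflects decaying short-term dependence rather than seasonality.
The dominant spike at lag 5 indicates a seasonal period of 5.

5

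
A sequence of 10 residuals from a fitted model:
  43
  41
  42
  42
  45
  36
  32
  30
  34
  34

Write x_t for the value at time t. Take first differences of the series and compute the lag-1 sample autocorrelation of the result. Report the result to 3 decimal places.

-0.008

First differences Δx: -2, 1, 0, 3, -9, -4, -2, 4, 0
Mean of differences = -1.0000
Numerator Σ(Δx_t−Δx̄)(Δx_{t+1}−Δx̄) = -1.0000
Denominator Σ(Δx_t−Δx̄)² = 122.0000
r_1(Δx) = -1.0000 / 122.0000 = -0.008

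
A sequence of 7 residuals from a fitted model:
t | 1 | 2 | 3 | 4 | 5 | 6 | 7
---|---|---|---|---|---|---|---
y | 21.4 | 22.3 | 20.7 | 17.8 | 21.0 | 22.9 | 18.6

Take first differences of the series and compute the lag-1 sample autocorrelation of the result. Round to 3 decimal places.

First differences Δy: 0.9, -1.6, -2.9, 3.2, 1.9, -4.3
Mean of differences = -0.4667
Numerator Σ(Δy_t−Δȳ)(Δy_{t+1}−Δȳ) = -8.1078
Denominator Σ(Δy_t−Δȳ)² = 42.8133
r_1(Δy) = -8.1078 / 42.8133 = -0.189

-0.189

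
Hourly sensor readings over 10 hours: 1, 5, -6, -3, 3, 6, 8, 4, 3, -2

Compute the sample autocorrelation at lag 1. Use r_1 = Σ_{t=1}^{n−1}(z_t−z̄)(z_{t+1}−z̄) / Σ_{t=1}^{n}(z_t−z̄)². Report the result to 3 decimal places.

0.268

Mean z̄ = (1 + 5 − 6 − 3 + 3 + 6 + 8 + 4 + 3 − 2)/10 = 1.9000
Numerator Σ_{t=1}^{9}(z_t−z̄)(z_{t+1}−z̄) = 46.3900
Denominator Σ(z_t−z̄)² = 172.9000
r_1 = 46.3900 / 172.9000 = 0.268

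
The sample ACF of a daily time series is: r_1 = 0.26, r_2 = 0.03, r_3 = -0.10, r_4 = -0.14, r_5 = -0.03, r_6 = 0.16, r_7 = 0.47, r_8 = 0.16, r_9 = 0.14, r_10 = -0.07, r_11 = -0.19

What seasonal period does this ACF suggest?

The largest autocorrelation is r_7 = 0.47; the remaining lags stay at or below 0.26. The elevated value at lag 1 (0.26), dropping to 0.03 at lag 2, reflects decaying short-term dependence rather than seasonality.
The dominant spike at lag 7 indicates a seasonal period of 7.

7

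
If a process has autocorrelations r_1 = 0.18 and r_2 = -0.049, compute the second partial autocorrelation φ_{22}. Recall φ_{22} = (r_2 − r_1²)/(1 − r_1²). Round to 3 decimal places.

-0.084

φ_{22} = (r_2 − r_1²) / (1 − r_1²)
r_1² = (0.18)² = 0.0324
Numerator = -0.049 − 0.0324 = -0.0814; denominator = 1 − 0.0324 = 0.9676
φ_{22} = -0.0814 / 0.9676 = -0.084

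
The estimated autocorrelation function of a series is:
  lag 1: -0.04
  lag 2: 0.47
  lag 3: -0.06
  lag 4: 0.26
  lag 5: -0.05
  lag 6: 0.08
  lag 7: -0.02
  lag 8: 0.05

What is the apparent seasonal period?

The largest autocorrelation is r_2 = 0.47, with a weaker echo at lag 4 (0.26); the remaining lags stay at or below 0.08.
The dominant spike at lag 2 indicates a seasonal period of 2.

2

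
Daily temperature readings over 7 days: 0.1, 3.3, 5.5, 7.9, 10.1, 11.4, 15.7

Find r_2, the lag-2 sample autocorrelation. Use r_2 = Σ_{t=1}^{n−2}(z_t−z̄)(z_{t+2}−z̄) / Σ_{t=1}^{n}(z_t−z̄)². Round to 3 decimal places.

0.184

Mean z̄ = (0.1 + 3.3 + 5.5 + 7.9 + 10.1 + 11.4 + 15.7)/7 = 7.7143
Deviations from mean: -7.6143, -4.4143, -2.2143, 0.1857, 2.3857, 3.6857, 7.9857
Numerator Σ_{t=1}^{5}(z_t−z̄)(z_{t+2}−z̄) = 30.4939
Denominator Σ(z_t−z̄)² = 165.4486
r_2 = 30.4939 / 165.4486 = 0.184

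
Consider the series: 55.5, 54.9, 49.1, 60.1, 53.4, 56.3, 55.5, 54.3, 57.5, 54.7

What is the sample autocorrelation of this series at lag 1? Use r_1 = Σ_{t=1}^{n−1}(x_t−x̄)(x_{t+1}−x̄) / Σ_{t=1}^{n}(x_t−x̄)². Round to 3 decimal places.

Mean x̄ = (55.5 + 54.9 + 49.1 + 60.1 + 53.4 + 56.3 + 55.5 + 54.3 + 57.5 + 54.7)/10 = 55.1300
Numerator Σ_{t=1}^{9}(x_t−x̄)(x_{t+1}−x̄) = -42.1499
Denominator Σ(x_t−x̄)² = 72.2410
r_1 = -42.1499 / 72.2410 = -0.583

-0.583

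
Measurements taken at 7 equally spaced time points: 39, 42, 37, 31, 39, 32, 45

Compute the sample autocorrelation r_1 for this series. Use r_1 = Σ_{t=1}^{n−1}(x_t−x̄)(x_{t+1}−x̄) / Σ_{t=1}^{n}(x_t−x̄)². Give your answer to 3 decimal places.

-0.323

Mean x̄ = (39 + 42 + 37 + 31 + 39 + 32 + 45)/7 = 37.8571
Deviations from mean: 1.1429, 4.1429, -0.8571, -6.8571, 1.1429, -5.8571, 7.1429
Σ(x_t−x̄)(x_{t+1}−x̄) = (4.7347) + (-3.5510) + (5.8776) + (-7.8367) + (-6.6939) + (-41.8367) = -49.3061
Denominator Σ(x_t−x̄)² = 152.8571
r_1 = -49.3061 / 152.8571 = -0.323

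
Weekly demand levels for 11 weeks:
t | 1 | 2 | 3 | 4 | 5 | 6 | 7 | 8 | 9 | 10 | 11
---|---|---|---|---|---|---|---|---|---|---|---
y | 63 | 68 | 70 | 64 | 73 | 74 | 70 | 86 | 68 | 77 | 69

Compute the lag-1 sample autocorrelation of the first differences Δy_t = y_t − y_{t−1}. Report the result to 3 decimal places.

-0.727

First differences Δy: 5, 2, -6, 9, 1, -4, 16, -18, 9, -8
Mean of differences = 0.6000
Numerator Σ(Δy_t−Δȳ)(Δy_{t+1}−Δȳ) = -642.7600
Denominator Σ(Δy_t−Δȳ)² = 884.4000
r_1(Δy) = -642.7600 / 884.4000 = -0.727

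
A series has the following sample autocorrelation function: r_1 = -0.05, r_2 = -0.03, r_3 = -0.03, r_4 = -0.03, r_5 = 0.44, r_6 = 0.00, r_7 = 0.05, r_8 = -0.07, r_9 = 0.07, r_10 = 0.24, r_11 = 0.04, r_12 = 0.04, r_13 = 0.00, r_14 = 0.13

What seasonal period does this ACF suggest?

The largest autocorrelation is r_5 = 0.44, with a weaker echo at lag 10 (0.24); the remaining lags stay at or below 0.13.
The dominant spike at lag 5 indicates a seasonal period of 5.

5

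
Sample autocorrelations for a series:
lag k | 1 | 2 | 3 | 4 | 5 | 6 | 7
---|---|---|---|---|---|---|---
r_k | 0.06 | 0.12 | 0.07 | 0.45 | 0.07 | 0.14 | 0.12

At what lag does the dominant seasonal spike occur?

4

The largest autocorrelation is r_4 = 0.45; the remaining lags stay at or below 0.14.
The dominant spike at lag 4 indicates a seasonal period of 4.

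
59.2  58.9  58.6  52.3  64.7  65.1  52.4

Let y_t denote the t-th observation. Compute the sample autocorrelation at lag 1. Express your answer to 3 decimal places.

Mean ȳ = (59.2 + 58.9 + 58.6 + 52.3 + 64.7 + 65.1 + 52.4)/7 = 58.7429
Deviations from mean: 0.4571, 0.1571, -0.1429, -6.4429, 5.9571, 6.3571, -6.3429
Σ(y_t−ȳ)(y_{t+1}−ȳ) = (0.0718) + (-0.0224) + (0.9204) + (-38.3810) + (37.8704) + (-40.3224) = -39.8633
Denominator Σ(y_t−ȳ)² = 157.8971
r_1 = -39.8633 / 157.8971 = -0.252

-0.252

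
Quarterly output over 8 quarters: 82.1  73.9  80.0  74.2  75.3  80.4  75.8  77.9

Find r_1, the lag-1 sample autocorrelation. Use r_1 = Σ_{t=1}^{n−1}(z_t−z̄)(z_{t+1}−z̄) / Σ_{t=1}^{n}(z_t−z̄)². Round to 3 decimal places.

Mean z̄ = (82.1 + 73.9 + 80.0 + 74.2 + 75.3 + 80.4 + 75.8 + 77.9)/8 = 77.4500
Numerator Σ_{t=1}^{7}(z_t−z̄)(z_{t+1}−z̄) = -38.8125
Denominator Σ(z_t−z̄)² = 67.5400
r_1 = -38.8125 / 67.5400 = -0.575

-0.575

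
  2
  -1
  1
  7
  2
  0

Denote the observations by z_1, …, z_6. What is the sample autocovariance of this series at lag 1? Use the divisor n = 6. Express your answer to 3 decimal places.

-0.310

Mean z̄ = (2 − 1 + 1 + 7 + 2 + 0)/6 = 1.8333
Σ_{t=1}^{5}(z_t−z̄)(z_{t+1}−z̄) = -1.8611
γ_1 = -1.8611 / 6 = -0.310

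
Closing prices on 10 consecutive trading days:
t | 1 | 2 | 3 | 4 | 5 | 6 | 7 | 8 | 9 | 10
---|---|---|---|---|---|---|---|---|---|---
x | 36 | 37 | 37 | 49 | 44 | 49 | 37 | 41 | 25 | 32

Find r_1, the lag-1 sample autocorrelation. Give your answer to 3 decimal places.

Mean x̄ = (36 + 37 + 37 + 49 + 44 + 49 + 37 + 41 + 25 + 32)/10 = 38.7000
Numerator Σ_{t=1}^{9}(x_t−x̄)(x_{t+1}−x̄) = 138.0100
Denominator Σ(x_t−x̄)² = 494.1000
r_1 = 138.0100 / 494.1000 = 0.279

0.279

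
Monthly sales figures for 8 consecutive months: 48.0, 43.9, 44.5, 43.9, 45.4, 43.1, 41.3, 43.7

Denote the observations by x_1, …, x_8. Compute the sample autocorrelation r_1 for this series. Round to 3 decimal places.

0.066

Mean x̄ = (48.0 + 43.9 + 44.5 + 43.9 + 45.4 + 43.1 + 41.3 + 43.7)/8 = 44.2250
Deviations from mean: 3.7750, -0.3250, 0.2750, -0.3250, 1.1750, -1.1250, -2.9250, -0.5250
Numerator Σ_{t=1}^{7}(x_t−x̄)(x_{t+1}−x̄) = 1.7169
Denominator Σ(x_t−x̄)² = 26.0150
r_1 = 1.7169 / 26.0150 = 0.066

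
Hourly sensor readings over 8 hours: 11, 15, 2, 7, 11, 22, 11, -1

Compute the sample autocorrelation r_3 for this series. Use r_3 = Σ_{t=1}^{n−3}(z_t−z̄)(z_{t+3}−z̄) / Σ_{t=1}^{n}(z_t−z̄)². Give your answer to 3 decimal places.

-0.297

Mean z̄ = (11 + 15 + 2 + 7 + 11 + 22 + 11 − 1)/8 = 9.7500
Deviations from mean: 1.2500, 5.2500, -7.7500, -2.7500, 1.2500, 12.2500, 1.2500, -10.7500
Numerator Σ_{t=1}^{5}(z_t−z̄)(z_{t+3}−z̄) = -108.6875
Denominator Σ(z_t−z̄)² = 365.5000
r_3 = -108.6875 / 365.5000 = -0.297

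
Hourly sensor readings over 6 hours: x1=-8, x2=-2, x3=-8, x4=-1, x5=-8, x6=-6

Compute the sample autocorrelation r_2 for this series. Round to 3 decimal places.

Mean x̄ = (-8 − 2 − 8 − 1 − 8 − 6)/6 = -5.5000
Deviations from mean: -2.5000, 3.5000, -2.5000, 4.5000, -2.5000, -0.5000
Numerator Σ_{t=1}^{4}(x_t−x̄)(x_{t+2}−x̄) = 26.0000
Denominator Σ(x_t−x̄)² = 51.5000
r_2 = 26.0000 / 51.5000 = 0.505

0.505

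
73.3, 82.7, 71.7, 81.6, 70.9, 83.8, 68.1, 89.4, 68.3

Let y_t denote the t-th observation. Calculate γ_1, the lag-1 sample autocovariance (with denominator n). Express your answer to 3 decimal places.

Mean ȳ = (73.3 + 82.7 + 71.7 + 81.6 + 70.9 + 83.8 + 68.1 + 89.4 + 68.3)/9 = 76.6444
Σ_{t=1}^{8}(y_t−ȳ)(y_{t+1}−ȳ) = -420.8353
γ_1 = -420.8353 / 9 = -46.759

-46.759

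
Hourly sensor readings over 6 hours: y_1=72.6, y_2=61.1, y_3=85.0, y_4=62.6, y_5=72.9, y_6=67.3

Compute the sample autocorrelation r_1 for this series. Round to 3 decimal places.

-0.780

Mean ȳ = (72.6 + 61.1 + 85.0 + 62.6 + 72.9 + 67.3)/6 = 70.2500
Deviations from mean: 2.3500, -9.1500, 14.7500, -7.6500, 2.6500, -2.9500
Numerator Σ_{t=1}^{5}(y_t−ȳ)(y_{t+1}−ȳ) = -297.3925
Denominator Σ(y_t−ȳ)² = 381.0550
r_1 = -297.3925 / 381.0550 = -0.780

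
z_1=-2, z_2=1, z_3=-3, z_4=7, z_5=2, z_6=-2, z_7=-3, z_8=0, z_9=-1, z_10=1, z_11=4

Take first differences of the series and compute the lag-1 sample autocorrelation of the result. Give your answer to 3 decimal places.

-0.431

First differences Δz: 3, -4, 10, -5, -4, -1, 3, -1, 2, 3
Mean of differences = 0.6000
Numerator Σ(Δz_t−Δz̄)(Δz_{t+1}−Δz̄) = -80.3600
Denominator Σ(Δz_t−Δz̄)² = 186.4000
r_1(Δz) = -80.3600 / 186.4000 = -0.431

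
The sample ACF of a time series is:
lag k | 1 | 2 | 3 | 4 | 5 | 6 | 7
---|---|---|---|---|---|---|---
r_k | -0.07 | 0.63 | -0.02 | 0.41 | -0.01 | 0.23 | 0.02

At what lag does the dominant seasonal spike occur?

2

The largest autocorrelation is r_2 = 0.63, with weaker echoes at lags 4 (0.41) and 6 (0.23); the remaining lags stay at or below 0.02.
The dominant spike at lag 2 indicates a seasonal period of 2.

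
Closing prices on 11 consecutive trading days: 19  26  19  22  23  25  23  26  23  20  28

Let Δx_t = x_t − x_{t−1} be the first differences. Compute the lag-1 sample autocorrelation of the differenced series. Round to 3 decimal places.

First differences Δx: 7, -7, 3, 1, 2, -2, 3, -3, -3, 8
Mean of differences = 0.9000
Numerator Σ(Δx_t−Δx̄)(Δx_{t+1}−Δx̄) = -94.4100
Denominator Σ(Δx_t−Δx̄)² = 198.9000
r_1(Δx) = -94.4100 / 198.9000 = -0.475

-0.475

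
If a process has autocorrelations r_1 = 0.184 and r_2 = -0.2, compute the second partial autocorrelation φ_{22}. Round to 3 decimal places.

-0.242

φ_{22} = (r_2 − r_1²) / (1 − r_1²)
r_1² = (0.184)² = 0.033856
Numerator = -0.2 − 0.0339 = -0.2339; denominator = 1 − 0.0339 = 0.9661
φ_{22} = -0.2339 / 0.9661 = -0.242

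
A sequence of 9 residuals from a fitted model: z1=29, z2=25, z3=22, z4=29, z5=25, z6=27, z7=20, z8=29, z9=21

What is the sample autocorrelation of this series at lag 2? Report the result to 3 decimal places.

Mean z̄ = (29 + 25 + 22 + 29 + 25 + 27 + 20 + 29 + 21)/9 = 25.2222
Numerator Σ_{t=1}^{7}(z_t−z̄)(z_{t+2}−z̄) = 24.3457
Denominator Σ(z_t−z̄)² = 101.5556
r_2 = 24.3457 / 101.5556 = 0.240

0.240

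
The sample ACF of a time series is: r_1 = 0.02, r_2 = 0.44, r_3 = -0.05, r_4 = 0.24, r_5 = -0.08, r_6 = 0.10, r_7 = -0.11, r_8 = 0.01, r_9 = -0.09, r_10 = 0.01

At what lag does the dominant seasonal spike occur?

2

The largest autocorrelation is r_2 = 0.44, with a weaker echo at lag 4 (0.24); the remaining lags stay at or below 0.10.
The dominant spike at lag 2 indicates a seasonal period of 2.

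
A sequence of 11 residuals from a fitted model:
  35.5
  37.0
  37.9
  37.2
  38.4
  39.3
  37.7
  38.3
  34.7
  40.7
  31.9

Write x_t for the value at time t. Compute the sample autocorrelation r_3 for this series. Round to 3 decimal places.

-0.114

Mean x̄ = (35.5 + 37.0 + 37.9 + 37.2 + 38.4 + 39.3 + 37.7 + 38.3 + 34.7 + 40.7 + 31.9)/11 = 37.1455
Numerator Σ_{t=1}^{8}(x_t−x̄)(x_{t+3}−x̄) = -6.5217
Denominator Σ(x_t−x̄)² = 57.2873
r_3 = -6.5217 / 57.2873 = -0.114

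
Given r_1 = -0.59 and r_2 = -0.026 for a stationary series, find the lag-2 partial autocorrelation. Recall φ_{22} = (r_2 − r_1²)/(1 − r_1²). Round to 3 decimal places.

-0.574

φ_{22} = (r_2 − r_1²) / (1 − r_1²)
r_1² = (-0.59)² = 0.3481
Numerator = -0.026 − 0.3481 = -0.3741; denominator = 1 − 0.3481 = 0.6519
φ_{22} = -0.3741 / 0.6519 = -0.574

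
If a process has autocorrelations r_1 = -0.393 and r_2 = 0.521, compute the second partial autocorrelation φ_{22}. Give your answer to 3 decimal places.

0.434

φ_{22} = (r_2 − r_1²) / (1 − r_1²)
r_1² = (-0.393)² = 0.154449
Numerator = 0.521 − 0.1544 = 0.3666; denominator = 1 − 0.1544 = 0.8456
φ_{22} = 0.3666 / 0.8456 = 0.434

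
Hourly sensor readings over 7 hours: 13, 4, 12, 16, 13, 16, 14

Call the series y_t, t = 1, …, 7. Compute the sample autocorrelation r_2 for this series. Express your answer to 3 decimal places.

Mean ȳ = (13 + 4 + 12 + 16 + 13 + 16 + 14)/7 = 12.5714
Deviations from mean: 0.4286, -8.5714, -0.5714, 3.4286, 0.4286, 3.4286, 1.4286
Numerator Σ_{t=1}^{5}(y_t−ȳ)(y_{t+2}−ȳ) = -17.5102
Denominator Σ(y_t−ȳ)² = 99.7143
r_2 = -17.5102 / 99.7143 = -0.176

-0.176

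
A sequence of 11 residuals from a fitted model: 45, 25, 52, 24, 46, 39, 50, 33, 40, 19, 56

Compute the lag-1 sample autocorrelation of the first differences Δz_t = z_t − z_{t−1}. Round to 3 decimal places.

-0.716

First differences Δz: -20, 27, -28, 22, -7, 11, -17, 7, -21, 37
Mean of differences = 1.1000
Numerator Σ(Δz_t−Δz̄)(Δz_{t+1}−Δz̄) = -3367.6100
Denominator Σ(Δz_t−Δz̄)² = 4702.9000
r_1(Δz) = -3367.6100 / 4702.9000 = -0.716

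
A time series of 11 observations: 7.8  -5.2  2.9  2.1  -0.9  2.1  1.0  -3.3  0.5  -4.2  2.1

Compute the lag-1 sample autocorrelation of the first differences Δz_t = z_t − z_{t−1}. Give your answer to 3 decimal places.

First differences Δz: -13.0, 8.1, -0.8, -3.0, 3.0, -1.1, -4.3, 3.8, -4.7, 6.3
Mean of differences = -0.5700
Numerator Σ(Δz_t−Δz̄)(Δz_{t+1}−Δz̄) = -180.5149
Denominator Σ(Δz_t−Δz̄)² = 345.9210
r_1(Δz) = -180.5149 / 345.9210 = -0.522

-0.522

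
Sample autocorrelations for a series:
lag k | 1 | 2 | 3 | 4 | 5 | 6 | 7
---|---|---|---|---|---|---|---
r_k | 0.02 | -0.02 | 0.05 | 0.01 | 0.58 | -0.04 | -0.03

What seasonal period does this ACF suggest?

5

The largest autocorrelation is r_5 = 0.58; the remaining lags stay at or below 0.05.
The dominant spike at lag 5 indicates a seasonal period of 5.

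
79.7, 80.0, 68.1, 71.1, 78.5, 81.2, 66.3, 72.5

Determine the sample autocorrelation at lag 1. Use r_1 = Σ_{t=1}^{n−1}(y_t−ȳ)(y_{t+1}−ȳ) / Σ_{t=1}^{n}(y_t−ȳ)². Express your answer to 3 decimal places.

-0.041

Mean ȳ = (79.7 + 80.0 + 68.1 + 71.1 + 78.5 + 81.2 + 66.3 + 72.5)/8 = 74.6750
Deviations from mean: 5.0250, 5.3250, -6.5750, -3.5750, 3.8250, 6.5250, -8.3750, -2.1750
Σ(y_t−ȳ)(y_{t+1}−ȳ) = (26.7581) + (-35.0119) + (23.5056) + (-13.6744) + (24.9581) + (-54.6469) + (18.2156) = -9.8956
Denominator Σ(y_t−ȳ)² = 241.6950
r_1 = -9.8956 / 241.6950 = -0.041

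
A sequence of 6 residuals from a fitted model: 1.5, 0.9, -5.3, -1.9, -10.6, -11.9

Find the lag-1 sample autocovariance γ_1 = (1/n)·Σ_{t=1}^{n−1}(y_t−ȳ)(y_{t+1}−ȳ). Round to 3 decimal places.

Mean ȳ = (1.5 + 0.9 − 5.3 − 1.9 − 10.6 − 11.9)/6 = -4.5500
Deviations: 6.0500, 5.4500, -0.7500, 2.6500, -6.0500, -7.3500
Σ_{t=1}^{5}(y_t−ȳ)(y_{t+1}−ȳ) = 55.3325
γ_1 = 55.3325 / 6 = 9.222

9.222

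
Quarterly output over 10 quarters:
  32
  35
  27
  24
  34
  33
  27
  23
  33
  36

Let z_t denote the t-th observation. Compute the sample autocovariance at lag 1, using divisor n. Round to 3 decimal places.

Mean z̄ = (32 + 35 + 27 + 24 + 34 + 33 + 27 + 23 + 33 + 36)/10 = 30.4000
Σ_{t=1}^{9}(z_t−z̄)(z_{t+1}−z̄) = 11.4400
γ_1 = 11.4400 / 10 = 1.144

1.144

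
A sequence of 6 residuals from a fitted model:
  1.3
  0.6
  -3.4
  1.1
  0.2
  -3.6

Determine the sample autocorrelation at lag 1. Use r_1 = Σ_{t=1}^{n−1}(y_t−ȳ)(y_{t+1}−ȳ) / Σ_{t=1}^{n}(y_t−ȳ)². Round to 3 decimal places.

-0.270

Mean ȳ = (1.3 + 0.6 − 3.4 + 1.1 + 0.2 − 3.6)/6 = -0.6333
Σ(y_t−ȳ)(y_{t+1}−ȳ) = (2.3844) + (-3.4122) + (-4.7956) + (1.4444) + (-2.4722) = -6.8511
Denominator Σ(y_t−ȳ)² = 25.4133
r_1 = -6.8511 / 25.4133 = -0.270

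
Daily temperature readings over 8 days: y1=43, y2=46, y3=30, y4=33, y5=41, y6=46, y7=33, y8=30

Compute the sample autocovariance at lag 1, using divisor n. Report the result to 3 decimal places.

3.148

Mean ȳ = (43 + 46 + 30 + 33 + 41 + 46 + 33 + 30)/8 = 37.7500
Deviations: 5.2500, 8.2500, -7.7500, -4.7500, 3.2500, 8.2500, -4.7500, -7.7500
Σ_{t=1}^{7}(y_t−ȳ)(y_{t+1}−ȳ) = 25.1875
γ_1 = 25.1875 / 8 = 3.148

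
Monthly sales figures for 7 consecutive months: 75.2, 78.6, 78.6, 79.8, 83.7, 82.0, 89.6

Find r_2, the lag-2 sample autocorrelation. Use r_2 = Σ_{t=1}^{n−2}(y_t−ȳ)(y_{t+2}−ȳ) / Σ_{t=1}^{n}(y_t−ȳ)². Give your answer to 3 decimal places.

Mean ȳ = (75.2 + 78.6 + 78.6 + 79.8 + 83.7 + 82.0 + 89.6)/7 = 81.0714
Deviations from mean: -5.8714, -2.4714, -2.4714, -1.2714, 2.6286, 0.9286, 8.5286
Σ(y_t−ȳ)(y_{t+2}−ȳ) = (14.5108) + (3.1422) + (-6.4963) + (-1.1806) + (22.4180) = 32.3941
Denominator Σ(y_t−ȳ)² = 128.8143
r_2 = 32.3941 / 128.8143 = 0.251

0.251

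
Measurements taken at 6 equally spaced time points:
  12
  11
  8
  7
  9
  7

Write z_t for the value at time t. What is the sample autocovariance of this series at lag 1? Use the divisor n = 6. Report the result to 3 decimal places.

1.000

Mean z̄ = (12 + 11 + 8 + 7 + 9 + 7)/6 = 9.0000
Σ_{t=1}^{5}(z_t−z̄)(z_{t+1}−z̄) = 6.0000
γ_1 = 6.0000 / 6 = 1.000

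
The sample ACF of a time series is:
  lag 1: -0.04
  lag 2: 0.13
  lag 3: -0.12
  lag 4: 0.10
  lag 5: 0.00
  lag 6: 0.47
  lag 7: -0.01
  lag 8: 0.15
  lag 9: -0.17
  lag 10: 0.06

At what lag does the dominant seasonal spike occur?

The largest autocorrelation is r_6 = 0.47; the remaining lags stay at or below 0.15.
The dominant spike at lag 6 indicates a seasonal period of 6.

6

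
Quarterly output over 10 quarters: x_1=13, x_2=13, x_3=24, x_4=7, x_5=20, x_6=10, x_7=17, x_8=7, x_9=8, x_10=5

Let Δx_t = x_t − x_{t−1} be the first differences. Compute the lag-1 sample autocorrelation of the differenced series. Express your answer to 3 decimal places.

First differences Δx: 0, 11, -17, 13, -10, 7, -10, 1, -3
Mean of differences = -0.8889
Numerator Σ(Δx_t−Δx̄)(Δx_{t+1}−Δx̄) = -696.2346
Denominator Σ(Δx_t−Δx̄)² = 830.8889
r_1(Δx) = -696.2346 / 830.8889 = -0.838

-0.838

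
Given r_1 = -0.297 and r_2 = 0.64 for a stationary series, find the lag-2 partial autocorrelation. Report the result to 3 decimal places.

0.605

φ_{22} = (r_2 − r_1²) / (1 − r_1²)
r_1² = (-0.297)² = 0.088209
Numerator = 0.64 − 0.0882 = 0.5518; denominator = 1 − 0.0882 = 0.9118
φ_{22} = 0.5518 / 0.9118 = 0.605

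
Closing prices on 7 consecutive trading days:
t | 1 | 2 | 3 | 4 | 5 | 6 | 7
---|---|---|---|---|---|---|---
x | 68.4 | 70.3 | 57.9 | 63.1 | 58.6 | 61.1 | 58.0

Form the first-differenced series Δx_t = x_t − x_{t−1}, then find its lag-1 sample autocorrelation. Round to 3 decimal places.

-0.738

First differences Δx: 1.9, -12.4, 5.2, -4.5, 2.5, -3.1
Mean of differences = -1.7333
Numerator Σ(Δx_t−Δx̄)(Δx_{t+1}−Δx̄) = -149.3911
Denominator Σ(Δx_t−Δx̄)² = 202.4933
r_1(Δx) = -149.3911 / 202.4933 = -0.738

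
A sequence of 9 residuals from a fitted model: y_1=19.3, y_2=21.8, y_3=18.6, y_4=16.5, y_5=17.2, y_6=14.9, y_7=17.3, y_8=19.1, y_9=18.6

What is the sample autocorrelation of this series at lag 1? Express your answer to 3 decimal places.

0.393

Mean ȳ = (19.3 + 21.8 + 18.6 + 16.5 + 17.2 + 14.9 + 17.3 + 19.1 + 18.6)/9 = 18.1444
Numerator Σ_{t=1}^{8}(y_t−ȳ)(y_{t+1}−ȳ) = 12.1258
Denominator Σ(y_t−ȳ)² = 30.8622
r_1 = 12.1258 / 30.8622 = 0.393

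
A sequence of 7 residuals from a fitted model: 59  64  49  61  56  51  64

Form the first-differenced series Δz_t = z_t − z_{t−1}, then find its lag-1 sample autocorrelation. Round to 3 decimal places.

-0.566

First differences Δz: 5, -15, 12, -5, -5, 13
Mean of differences = 0.8333
Numerator Σ(Δz_t−Δz̄)(Δz_{t+1}−Δz̄) = -344.8611
Denominator Σ(Δz_t−Δz̄)² = 608.8333
r_1(Δz) = -344.8611 / 608.8333 = -0.566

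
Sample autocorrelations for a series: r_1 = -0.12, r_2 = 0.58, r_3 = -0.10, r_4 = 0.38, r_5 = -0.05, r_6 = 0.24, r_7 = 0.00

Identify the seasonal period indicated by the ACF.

2

The largest autocorrelation is r_2 = 0.58, with weaker echoes at lags 4 (0.38) and 6 (0.24); the remaining lags stay at or below 0.00.
The dominant spike at lag 2 indicates a seasonal period of 2.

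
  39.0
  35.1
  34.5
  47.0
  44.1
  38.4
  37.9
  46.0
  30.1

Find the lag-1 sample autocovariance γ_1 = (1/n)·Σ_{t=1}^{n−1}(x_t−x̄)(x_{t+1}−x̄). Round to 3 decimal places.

Mean x̄ = (39.0 + 35.1 + 34.5 + 47.0 + 44.1 + 38.4 + 37.9 + 46.0 + 30.1)/9 = 39.1222
Σ_{t=1}^{8}(x_t−x̄)(x_{t+1}−x̄) = -51.2872
γ_1 = -51.2872 / 9 = -5.699

-5.699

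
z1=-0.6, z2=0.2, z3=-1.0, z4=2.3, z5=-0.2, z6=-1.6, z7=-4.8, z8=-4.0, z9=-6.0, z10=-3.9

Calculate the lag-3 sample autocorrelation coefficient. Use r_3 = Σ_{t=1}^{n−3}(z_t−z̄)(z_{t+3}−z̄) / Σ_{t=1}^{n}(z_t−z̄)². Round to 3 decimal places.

Mean z̄ = (-0.6 + 0.2 − 1.0 + 2.3 − 0.2 − 1.6 − 4.8 − 4.0 − 6.0 − 3.9)/10 = -1.9600
Σ(z_t−z̄)(z_{t+3}−z̄) = (5.7936) + (3.8016) + (0.3456) + (-12.0984) + (-3.5904) + (-1.4544) + (5.5096) = -1.6928
Denominator Σ(z_t−z̄)² = 61.1240
r_3 = -1.6928 / 61.1240 = -0.028

-0.028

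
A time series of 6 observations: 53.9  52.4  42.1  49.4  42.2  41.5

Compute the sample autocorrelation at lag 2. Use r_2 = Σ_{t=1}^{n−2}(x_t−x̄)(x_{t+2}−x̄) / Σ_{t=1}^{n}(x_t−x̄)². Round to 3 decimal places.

Mean x̄ = (53.9 + 52.4 + 42.1 + 49.4 + 42.2 + 41.5)/6 = 46.9167
Numerator Σ_{t=1}^{4}(x_t−x̄)(x_{t+2}−x̄) = -10.7522
Denominator Σ(x_t−x̄)² = 159.7883
r_2 = -10.7522 / 159.7883 = -0.067

-0.067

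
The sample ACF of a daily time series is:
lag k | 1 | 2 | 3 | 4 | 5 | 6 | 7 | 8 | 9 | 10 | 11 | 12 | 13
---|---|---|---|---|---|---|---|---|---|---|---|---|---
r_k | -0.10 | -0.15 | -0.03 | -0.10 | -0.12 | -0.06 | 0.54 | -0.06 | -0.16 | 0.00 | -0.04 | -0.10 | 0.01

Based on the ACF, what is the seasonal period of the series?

The largest autocorrelation is r_7 = 0.54; the remaining lags stay at or below 0.01.
The dominant spike at lag 7 indicates a seasonal period of 7.

7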